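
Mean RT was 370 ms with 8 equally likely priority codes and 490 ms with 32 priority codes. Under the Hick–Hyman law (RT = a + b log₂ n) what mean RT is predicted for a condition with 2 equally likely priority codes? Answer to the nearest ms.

250 ms

Solve the two-equation system in a and b:
  b = (490 − 370) / (log₂ 32 − log₂ 8) = 120 / (5 − 3) = 60 ms/bit
  a = 370 − 60 × 3 = 190 ms
Then RT(2) = 190 + 60 × log₂ 2 = 190 + 60 × 1 ≈ 250.000 ms.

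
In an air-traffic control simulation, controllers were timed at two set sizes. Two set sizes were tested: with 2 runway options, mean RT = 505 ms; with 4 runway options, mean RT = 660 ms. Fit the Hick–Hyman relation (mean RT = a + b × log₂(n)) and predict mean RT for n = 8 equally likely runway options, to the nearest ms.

815 ms

With log₂ n on the abscissa the relation is linear; from the two conditions:
  b = (660 − 505) / (log₂ 4 − log₂ 2) = 155 / (2 − 1) = 155 ms/bit
  a = 505 − 155 × 1 = 350 ms
Then RT(8) = 350 + 155 × log₂ 8 = 350 + 155 × 3 ≈ 815.000 ms.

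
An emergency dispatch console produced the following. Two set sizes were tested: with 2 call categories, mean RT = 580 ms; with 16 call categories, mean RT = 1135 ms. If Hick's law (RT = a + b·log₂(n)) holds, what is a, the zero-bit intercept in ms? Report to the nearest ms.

395 ms

b = (RT₂ − RT₁)/(log₂ n₂ − log₂ n₁) = (1135 − 580)/(4 − 1) = 185 ms/bit.
a = RT₁ − b·log₂ n₁ = 580 − 185 × 1 = 395.000 ms.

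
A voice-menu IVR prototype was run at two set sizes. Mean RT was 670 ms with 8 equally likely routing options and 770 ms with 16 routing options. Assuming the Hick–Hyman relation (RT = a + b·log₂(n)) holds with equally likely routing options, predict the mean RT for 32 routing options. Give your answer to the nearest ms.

Solve the two-equation system in a and b:
  b = (770 − 670) / (log₂ 16 − log₂ 8) = 100 / (4 − 3) = 100 ms/bit
  a = 670 − 100 × 3 = 370 ms
Then RT(32) = 370 + 100 × log₂ 32 = 370 + 100 × 5 ≈ 870.000 ms.

870 ms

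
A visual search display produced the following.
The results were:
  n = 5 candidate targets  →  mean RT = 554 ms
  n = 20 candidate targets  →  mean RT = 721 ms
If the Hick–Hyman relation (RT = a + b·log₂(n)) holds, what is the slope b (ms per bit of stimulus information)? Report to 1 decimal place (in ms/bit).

83.5 ms/bit

Slope: b = (721 − 554) / (log₂ 20 − log₂ 5) = 167/2.0000 = 83.500 ms/bit.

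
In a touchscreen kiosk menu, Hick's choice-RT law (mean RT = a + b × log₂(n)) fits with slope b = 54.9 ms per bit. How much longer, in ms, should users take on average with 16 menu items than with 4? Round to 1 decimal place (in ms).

109.8 ms

The intercept a cancels: ΔRT = b·(log₂ n₂ − log₂ n₁) = b·log₂(n₂/n₁).
log₂(16) − log₂(4) = log₂(16/4) = log₂(4) = 2.
ΔRT = 54.9 × 2.0000 = 109.800 ms.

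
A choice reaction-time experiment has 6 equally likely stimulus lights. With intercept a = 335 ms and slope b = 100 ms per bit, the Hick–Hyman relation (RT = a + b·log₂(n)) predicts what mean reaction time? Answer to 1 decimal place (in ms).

log₂(6) = 2.5850 bits, so RT = 335 + 100 × 2.5850 ≈ 593.496 ms.

593.5 ms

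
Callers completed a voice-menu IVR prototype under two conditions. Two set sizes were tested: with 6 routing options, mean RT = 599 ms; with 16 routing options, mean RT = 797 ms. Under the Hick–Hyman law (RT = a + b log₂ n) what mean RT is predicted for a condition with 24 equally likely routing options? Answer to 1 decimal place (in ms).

Solve the two-equation system in a and b:
  b = (797 − 599) / (log₂ 16 − log₂ 6) = 198 / (4 − 2.5850) = 139.926 ms/bit
  a = 599 − 139.926 × 2.5850 = 237.298 ms
Then RT(24) = 237.298 + 139.926 × log₂ 24 = 237.298 + 139.926 × 4.5850 ≈ 878.851 ms.

878.9 ms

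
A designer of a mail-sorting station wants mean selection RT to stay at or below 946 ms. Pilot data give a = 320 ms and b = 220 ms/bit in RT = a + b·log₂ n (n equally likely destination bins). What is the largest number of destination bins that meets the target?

220·log₂ n ≤ 946 − 320 = 626, giving log₂ n ≤ 2.8455 and n ≤ 7.187. The largest whole number is 7.

7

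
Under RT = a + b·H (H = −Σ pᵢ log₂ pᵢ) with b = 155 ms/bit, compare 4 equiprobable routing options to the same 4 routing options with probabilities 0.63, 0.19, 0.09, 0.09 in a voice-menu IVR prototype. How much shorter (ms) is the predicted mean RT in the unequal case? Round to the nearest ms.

77 ms

Equiprobable entropy H₀ = log₂ 4 = 2.0000 bits.
Skewed entropy H = −Σ pᵢ log₂ pᵢ = 1.5005 bits.
ΔRT = b·(H₀ − H) = 155 × 0.4995 = 77.43 ms.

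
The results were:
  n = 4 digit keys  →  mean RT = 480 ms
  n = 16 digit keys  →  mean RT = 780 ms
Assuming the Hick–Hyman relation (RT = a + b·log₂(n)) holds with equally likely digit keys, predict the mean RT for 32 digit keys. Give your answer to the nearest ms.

930 ms

RT is linear in log₂ n, so two points fix the line:
  b = (780 − 480) / (log₂ 16 − log₂ 4) = 300 / (4 − 2) = 150 ms/bit
  a = 480 − 150 × 2 = 180 ms
Then RT(32) = 180 + 150 × log₂ 32 = 180 + 150 × 5 ≈ 930.000 ms.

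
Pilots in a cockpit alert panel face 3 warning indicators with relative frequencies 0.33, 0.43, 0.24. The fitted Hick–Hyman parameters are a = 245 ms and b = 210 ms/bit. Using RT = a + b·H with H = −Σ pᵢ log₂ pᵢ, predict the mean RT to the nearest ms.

570 ms

Entropy contributions −pᵢ log₂ pᵢ: 0.5278, 0.5236, 0.4941; sum H = 1.5455 bits.
RT = a + bH = 245 + 210·1.5455 = 569.56 ms.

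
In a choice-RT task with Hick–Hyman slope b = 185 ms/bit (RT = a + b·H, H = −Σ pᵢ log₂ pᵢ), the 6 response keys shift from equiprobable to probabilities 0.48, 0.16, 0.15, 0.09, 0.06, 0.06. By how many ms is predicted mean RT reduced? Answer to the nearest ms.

82 ms

Equiprobable entropy H₀ = log₂ 6 = 2.5850 bits.
Skewed entropy H = −Σ pᵢ log₂ pᵢ = 2.1416 bits.
ΔRT = b·(H₀ − H) = 185 × 0.4434 = 82.03 ms.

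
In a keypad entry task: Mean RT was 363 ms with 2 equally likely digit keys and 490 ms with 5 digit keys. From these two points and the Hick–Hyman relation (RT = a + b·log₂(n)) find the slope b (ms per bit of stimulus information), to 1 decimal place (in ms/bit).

b = (RT₂ − RT₁)/(log₂ n₂ − log₂ n₁) = (490 − 363)/(2.3219 − 1) = 96.072 ms/bit.

96.1 ms/bit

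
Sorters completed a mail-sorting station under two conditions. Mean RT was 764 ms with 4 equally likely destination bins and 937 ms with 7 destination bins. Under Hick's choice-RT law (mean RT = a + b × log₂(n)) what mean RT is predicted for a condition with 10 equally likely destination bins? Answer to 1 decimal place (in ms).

Fit slope and intercept:
  b = (937 − 764) / (log₂ 7 − log₂ 4) = 173 / (2.8074 − 2) = 214.280 ms/bit
  a = 764 − 214.280 × 2 = 335.440 ms
Then RT(10) = 335.440 + 214.280 × log₂ 10 = 335.440 + 214.280 × 3.3219 ≈ 1047.263 ms.

1047.3 ms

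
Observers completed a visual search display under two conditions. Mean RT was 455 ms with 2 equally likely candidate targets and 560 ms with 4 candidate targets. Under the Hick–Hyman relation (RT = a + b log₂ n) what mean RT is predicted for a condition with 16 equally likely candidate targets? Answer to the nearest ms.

770 ms

Fit slope and intercept:
  b = (560 − 455) / (log₂ 4 − log₂ 2) = 105 / (2 − 1) = 105 ms/bit
  a = 455 − 105 × 1 = 350 ms
Then RT(16) = 350 + 105 × log₂ 16 = 350 + 105 × 4 ≈ 770.000 ms.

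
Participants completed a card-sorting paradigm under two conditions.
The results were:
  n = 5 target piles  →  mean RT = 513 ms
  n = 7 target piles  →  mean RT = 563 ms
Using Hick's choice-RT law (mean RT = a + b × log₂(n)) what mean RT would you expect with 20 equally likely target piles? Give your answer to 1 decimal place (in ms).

Solve the two-equation system in a and b:
  b = (563 − 513) / (log₂ 7 − log₂ 5) = 50 / (2.8074 − 2.3219) = 103.002 ms/bit
  a = 513 − 103.002 × 2.3219 = 273.836 ms
Then RT(20) = 273.836 + 103.002 × log₂ 20 = 273.836 + 103.002 × 4.3219 ≈ 719.004 ms.

719.0 ms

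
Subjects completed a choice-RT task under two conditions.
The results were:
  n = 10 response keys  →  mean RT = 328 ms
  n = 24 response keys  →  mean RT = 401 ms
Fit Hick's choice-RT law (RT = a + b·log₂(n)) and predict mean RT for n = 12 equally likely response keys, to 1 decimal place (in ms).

343.2 ms

Fit slope and intercept:
  b = (401 − 328) / (log₂ 24 − log₂ 10) = 73 / (4.5850 − 3.3219) = 57.797 ms/bit
  a = 328 − 57.797 × 3.3219 = 136.001 ms
Then RT(12) = 136.001 + 57.797 × log₂ 12 = 136.001 + 57.797 × 3.5850 ≈ 343.203 ms.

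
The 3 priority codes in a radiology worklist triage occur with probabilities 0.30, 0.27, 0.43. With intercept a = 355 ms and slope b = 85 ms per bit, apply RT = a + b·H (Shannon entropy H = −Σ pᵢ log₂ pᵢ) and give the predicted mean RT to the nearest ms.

Entropy contributions −pᵢ log₂ pᵢ: 0.5211, 0.5100, 0.5236; sum H = 1.5547 bits.
RT = a + bH = 355 + 85·1.5547 = 487.15 ms.

487 ms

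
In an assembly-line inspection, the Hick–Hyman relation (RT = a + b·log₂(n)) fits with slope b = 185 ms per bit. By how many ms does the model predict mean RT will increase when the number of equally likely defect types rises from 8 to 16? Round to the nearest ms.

185 ms

ΔRT = (a + b log₂ n₂) − (a + b log₂ n₁) = b·(log₂ n₂ − log₂ n₁).
log₂(16) − log₂(8) = log₂(16/8) = log₂(2) = 1.
ΔRT = 185 × 1.0000 = 185.000 ms.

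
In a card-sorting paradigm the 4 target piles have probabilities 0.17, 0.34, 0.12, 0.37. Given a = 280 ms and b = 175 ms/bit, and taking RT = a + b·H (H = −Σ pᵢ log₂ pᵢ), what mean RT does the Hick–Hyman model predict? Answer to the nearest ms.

606 ms

Entropy contributions −pᵢ log₂ pᵢ: 0.4346, 0.5292, 0.3671, 0.5307; sum H = 1.8616 bits.
RT = a + bH = 280 + 175·1.8616 = 605.77 ms.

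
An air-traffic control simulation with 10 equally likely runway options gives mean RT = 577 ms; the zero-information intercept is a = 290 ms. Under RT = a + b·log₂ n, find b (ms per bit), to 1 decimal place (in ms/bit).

b = (577 − 290) / log₂(10) = 287 / 3.3219 = 86.396 ms/bit.

86.4 ms/bit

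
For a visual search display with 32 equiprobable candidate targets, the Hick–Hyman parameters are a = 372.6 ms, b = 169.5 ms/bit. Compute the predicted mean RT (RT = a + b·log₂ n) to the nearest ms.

1220 ms

log₂(32) = 5 bits, so RT = 372.6 + 169.5 × 5 ≈ 1220.100 ms.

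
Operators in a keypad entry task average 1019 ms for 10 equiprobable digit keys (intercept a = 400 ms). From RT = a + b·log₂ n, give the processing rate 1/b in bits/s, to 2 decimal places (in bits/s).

5.37 bits/s

Choice component = 1019 − 400 = 619 ms over log₂(10) = 3.3219 bits.
b = 619 / 3.3219 = 186.338 ms/bit, so 1/b = 5.367 bits/s.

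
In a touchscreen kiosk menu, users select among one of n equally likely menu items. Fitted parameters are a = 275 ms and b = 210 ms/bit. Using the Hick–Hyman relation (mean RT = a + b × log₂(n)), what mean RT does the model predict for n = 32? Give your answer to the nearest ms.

log₂(32) = 5 bits, so RT = 275 + 210 × 5 ≈ 1325.000 ms.

1325 ms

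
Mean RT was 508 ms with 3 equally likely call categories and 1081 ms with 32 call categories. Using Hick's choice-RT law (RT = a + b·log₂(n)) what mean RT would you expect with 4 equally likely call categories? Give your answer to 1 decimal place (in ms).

577.6 ms

Solve the two-equation system in a and b:
  b = (1081 − 508) / (log₂ 32 − log₂ 3) = 573 / (5 − 1.5850) = 167.787 ms/bit
  a = 508 − 167.787 × 1.5850 = 242.063 ms
Then RT(4) = 242.063 + 167.787 × log₂ 4 = 242.063 + 167.787 × 2 ≈ 577.638 ms.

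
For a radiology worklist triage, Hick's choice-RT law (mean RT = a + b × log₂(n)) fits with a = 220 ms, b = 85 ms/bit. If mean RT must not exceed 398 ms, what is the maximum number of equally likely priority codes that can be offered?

4

85·log₂ n ≤ 398 − 220 = 178, giving log₂ n ≤ 2.0941 and n ≤ 4.270. The largest whole number is 4.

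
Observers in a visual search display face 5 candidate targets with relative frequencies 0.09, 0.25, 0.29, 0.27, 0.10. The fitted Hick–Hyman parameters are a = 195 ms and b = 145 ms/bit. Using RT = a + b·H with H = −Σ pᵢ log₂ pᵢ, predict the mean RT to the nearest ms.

510 ms

Entropy contributions −pᵢ log₂ pᵢ: 0.3127, 0.5000, 0.5179, 0.5100, 0.3322; sum H = 2.1728 bits.
RT = a + bH = 195 + 145·2.1728 = 510.05 ms.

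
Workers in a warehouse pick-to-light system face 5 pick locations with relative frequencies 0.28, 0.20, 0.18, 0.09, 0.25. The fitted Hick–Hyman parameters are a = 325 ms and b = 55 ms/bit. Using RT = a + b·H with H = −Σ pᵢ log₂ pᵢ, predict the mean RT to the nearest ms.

448 ms

H = 0.28·log₂(1/0.28) + 0.20·log₂(1/0.20) + 0.18·log₂(1/0.18) + 0.09·log₂(1/0.09) + 0.25·log₂(1/0.25) = 2.2366 bits.
RT = 325 + 55 × 2.2366 = 448.01 ms.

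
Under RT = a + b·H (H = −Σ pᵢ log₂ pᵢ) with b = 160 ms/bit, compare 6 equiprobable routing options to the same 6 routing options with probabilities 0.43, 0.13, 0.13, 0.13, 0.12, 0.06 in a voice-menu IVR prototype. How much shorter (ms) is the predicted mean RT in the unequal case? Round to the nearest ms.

48 ms

Equiprobable entropy H₀ = log₂ 6 = 2.5850 bits.
Skewed entropy H = −Σ pᵢ log₂ pᵢ = 2.2821 bits.
ΔRT = b·(H₀ − H) = 160 × 0.3029 = 48.46 ms.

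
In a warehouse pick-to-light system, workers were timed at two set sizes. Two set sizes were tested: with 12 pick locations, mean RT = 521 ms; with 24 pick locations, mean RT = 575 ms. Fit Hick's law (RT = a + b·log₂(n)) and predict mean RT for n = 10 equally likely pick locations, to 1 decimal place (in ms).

With log₂ n on the abscissa the relation is linear; from the two conditions:
  b = (575 − 521) / (log₂ 24 − log₂ 12) = 54 / (4.5850 − 3.5850) = 54.000 ms/bit
  a = 521 − 54.000 × 3.5850 = 327.412 ms
Then RT(10) = 327.412 + 54.000 × log₂ 10 = 327.412 + 54.000 × 3.3219 ≈ 506.796 ms.

506.8 ms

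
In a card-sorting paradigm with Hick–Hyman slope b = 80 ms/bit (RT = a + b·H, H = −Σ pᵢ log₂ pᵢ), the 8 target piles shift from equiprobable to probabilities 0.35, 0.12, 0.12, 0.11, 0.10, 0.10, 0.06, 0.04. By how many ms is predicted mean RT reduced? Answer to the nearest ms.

23 ms

The RT saving is b·ΔH. Equiprobable H₀ = log₂(8) = 3.0000 bits; with the given probabilities H = 2.7082 bits.
b·(H₀ − H) = 80 × (3.0000 − 2.7082) = 23.34 ms.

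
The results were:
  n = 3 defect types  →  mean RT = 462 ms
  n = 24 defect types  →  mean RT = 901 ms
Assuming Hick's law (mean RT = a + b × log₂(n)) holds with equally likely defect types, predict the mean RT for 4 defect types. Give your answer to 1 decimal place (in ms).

Fit slope and intercept:
  b = (901 − 462) / (log₂ 24 − log₂ 3) = 439 / (4.5850 − 1.5850) = 146.333 ms/bit
  a = 462 − 146.333 × 1.5850 = 230.067 ms
Then RT(4) = 230.067 + 146.333 × log₂ 4 = 230.067 + 146.333 × 2 ≈ 522.734 ms.

522.7 ms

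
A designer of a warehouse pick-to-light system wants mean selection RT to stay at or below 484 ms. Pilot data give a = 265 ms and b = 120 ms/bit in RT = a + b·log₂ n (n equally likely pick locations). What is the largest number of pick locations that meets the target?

Set 265 + 120·log₂ n ≤ 484 → log₂ n ≤ (484 − 265)/120 = 1.8250.
So n ≤ 2^1.8250 = 3.543; the largest integer n is 3.

3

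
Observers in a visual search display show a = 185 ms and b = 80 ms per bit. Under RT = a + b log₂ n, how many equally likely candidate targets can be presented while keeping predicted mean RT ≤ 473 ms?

80·log₂ n ≤ 473 − 185 = 288, giving log₂ n ≤ 3.6000 and n ≤ 12.126. The largest whole number is 12.

12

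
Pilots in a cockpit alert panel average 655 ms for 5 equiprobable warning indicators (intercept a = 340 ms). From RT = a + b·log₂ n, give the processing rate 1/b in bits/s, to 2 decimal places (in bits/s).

Choice component = 655 − 340 = 315 ms over log₂(5) = 2.3219 bits.
b = 315 / 2.3219 = 135.663 ms/bit, so 1/b = 7.371 bits/s.

7.37 bits/s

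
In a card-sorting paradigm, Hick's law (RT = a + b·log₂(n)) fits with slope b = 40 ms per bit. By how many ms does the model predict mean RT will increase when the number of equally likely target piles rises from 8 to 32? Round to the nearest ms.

Only the slope matters, since a is common to both: ΔRT = b·log₂(n₂/n₁).
log₂(32) − log₂(8) = log₂(32/8) = log₂(4) = 2.
ΔRT = 40 × 2.0000 = 80.000 ms.

80 ms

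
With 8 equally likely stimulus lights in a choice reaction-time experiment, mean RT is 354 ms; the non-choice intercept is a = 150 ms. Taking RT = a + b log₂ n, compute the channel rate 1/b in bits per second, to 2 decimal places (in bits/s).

Choice component = 354 − 150 = 204 ms over log₂(8) = 3 bits.
b = 204 / 3 = 68.000 ms/bit, so 1/b = 14.706 bits/s.

14.71 bits/s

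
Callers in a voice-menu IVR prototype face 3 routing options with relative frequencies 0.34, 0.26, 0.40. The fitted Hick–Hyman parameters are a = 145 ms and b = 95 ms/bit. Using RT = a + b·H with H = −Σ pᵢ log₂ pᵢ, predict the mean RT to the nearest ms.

Entropy contributions −pᵢ log₂ pᵢ: 0.5292, 0.5053, 0.5288; sum H = 1.5632 bits.
RT = a + bH = 145 + 95·1.5632 = 293.51 ms.

294 ms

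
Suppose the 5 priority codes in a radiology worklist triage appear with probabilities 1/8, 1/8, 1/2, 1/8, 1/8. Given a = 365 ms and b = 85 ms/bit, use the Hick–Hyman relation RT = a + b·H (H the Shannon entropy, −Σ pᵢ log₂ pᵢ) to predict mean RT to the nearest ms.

H = −Σ pᵢ log₂ pᵢ = 0.125·3 + 0.125·3 + 0.5·1 + 0.125·3 + 0.125·3 = 2.000 bits.
RT = 365 + 85 × 2.000 = 535.00 ms.

535 ms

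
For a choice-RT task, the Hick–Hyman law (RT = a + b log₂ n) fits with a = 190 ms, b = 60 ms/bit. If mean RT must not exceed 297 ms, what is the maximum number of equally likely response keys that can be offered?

3

Set 190 + 60·log₂ n ≤ 297 → log₂ n ≤ (297 − 190)/60 = 1.7833.
So n ≤ 2^1.7833 = 3.442; the largest integer n is 3.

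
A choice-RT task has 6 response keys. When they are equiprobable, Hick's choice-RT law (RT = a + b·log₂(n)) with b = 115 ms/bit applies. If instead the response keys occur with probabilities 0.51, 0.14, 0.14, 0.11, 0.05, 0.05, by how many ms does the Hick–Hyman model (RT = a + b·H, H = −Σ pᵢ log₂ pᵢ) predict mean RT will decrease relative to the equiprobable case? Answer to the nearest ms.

The RT saving is b·ΔH. Equiprobable H₀ = log₂(6) = 2.5850 bits; with the given probabilities H = 2.0721 bits.
b·(H₀ − H) = 115 × (2.5850 − 2.0721) = 58.98 ms.

59 ms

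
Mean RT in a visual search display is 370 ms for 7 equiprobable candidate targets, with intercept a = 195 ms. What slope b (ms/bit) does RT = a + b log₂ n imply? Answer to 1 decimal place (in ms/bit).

7 alternatives carry log₂ 7 = 2.8074 bits; the choice cost is 370 − 195 = 175 ms, so b = 175/2.8074 = 62.336 ms/bit.

62.3 ms/bit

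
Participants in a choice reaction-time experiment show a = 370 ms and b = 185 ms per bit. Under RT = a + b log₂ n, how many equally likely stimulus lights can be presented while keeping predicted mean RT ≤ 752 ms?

Set 370 + 185·log₂ n ≤ 752 → log₂ n ≤ (752 − 370)/185 = 2.0649.
So n ≤ 2^2.0649 = 4.184; the largest integer n is 4.

4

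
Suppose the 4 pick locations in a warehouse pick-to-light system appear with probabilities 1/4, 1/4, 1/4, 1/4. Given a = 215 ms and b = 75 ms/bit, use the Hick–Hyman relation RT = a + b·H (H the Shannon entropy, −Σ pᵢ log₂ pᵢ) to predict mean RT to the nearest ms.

365 ms

H = −Σ pᵢ log₂ pᵢ = 0.25·2 + 0.25·2 + 0.25·2 + 0.25·2 = 2.000 bits.
RT = 215 + 75 × 2.000 = 365.00 ms.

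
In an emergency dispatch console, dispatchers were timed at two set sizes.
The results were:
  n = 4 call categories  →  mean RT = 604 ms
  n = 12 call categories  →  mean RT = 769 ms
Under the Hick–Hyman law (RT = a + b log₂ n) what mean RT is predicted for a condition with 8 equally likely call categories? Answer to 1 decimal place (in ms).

708.1 ms

RT is linear in log₂ n, so two points fix the line:
  b = (769 − 604) / (log₂ 12 − log₂ 4) = 165 / (3.5850 − 2) = 104.103 ms/bit
  a = 604 − 104.103 × 2 = 395.793 ms
Then RT(8) = 395.793 + 104.103 × log₂ 8 = 395.793 + 104.103 × 3 ≈ 708.103 ms.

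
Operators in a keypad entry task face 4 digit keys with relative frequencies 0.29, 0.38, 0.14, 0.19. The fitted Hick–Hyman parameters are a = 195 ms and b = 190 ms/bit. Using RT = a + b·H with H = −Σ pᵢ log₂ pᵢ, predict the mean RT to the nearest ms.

556 ms

Entropy contributions −pᵢ log₂ pᵢ: 0.5179, 0.5305, 0.3971, 0.4552; sum H = 1.9007 bits.
RT = a + bH = 195 + 190·1.9007 = 556.13 ms.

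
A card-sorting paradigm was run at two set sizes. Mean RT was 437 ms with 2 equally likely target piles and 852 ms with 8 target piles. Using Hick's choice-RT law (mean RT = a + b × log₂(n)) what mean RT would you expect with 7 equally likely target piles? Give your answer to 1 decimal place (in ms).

812.0 ms

Fit slope and intercept:
  b = (852 − 437) / (log₂ 8 − log₂ 2) = 415 / (3 − 1) = 207.500 ms/bit
  a = 437 − 207.500 × 1 = 229.500 ms
Then RT(7) = 229.500 + 207.500 × log₂ 7 = 229.500 + 207.500 × 2.8074 ≈ 812.026 ms.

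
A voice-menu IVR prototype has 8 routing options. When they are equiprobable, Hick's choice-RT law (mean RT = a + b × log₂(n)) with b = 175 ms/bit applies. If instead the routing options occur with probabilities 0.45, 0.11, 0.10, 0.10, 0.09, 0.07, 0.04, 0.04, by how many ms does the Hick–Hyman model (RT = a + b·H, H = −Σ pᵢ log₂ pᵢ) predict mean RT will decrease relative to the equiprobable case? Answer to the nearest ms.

Equiprobable entropy H₀ = log₂ 8 = 3.0000 bits.
Skewed entropy H = −Σ pᵢ log₂ pᵢ = 2.4858 bits.
ΔRT = b·(H₀ − H) = 175 × 0.5142 = 89.99 ms.

90 ms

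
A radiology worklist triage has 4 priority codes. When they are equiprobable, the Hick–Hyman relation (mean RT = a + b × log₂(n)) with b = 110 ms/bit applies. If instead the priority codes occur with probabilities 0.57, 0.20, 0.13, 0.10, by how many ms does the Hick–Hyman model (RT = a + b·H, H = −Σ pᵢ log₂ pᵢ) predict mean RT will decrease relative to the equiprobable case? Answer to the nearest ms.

39 ms

The RT saving is b·ΔH. Equiprobable H₀ = log₂(4) = 2.0000 bits; with the given probabilities H = 1.6415 bits.
b·(H₀ − H) = 110 × (2.0000 − 1.6415) = 39.44 ms.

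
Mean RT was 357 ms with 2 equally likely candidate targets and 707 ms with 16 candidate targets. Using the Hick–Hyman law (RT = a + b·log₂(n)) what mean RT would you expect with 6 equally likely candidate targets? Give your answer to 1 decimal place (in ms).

541.9 ms

Fit slope and intercept:
  b = (707 − 357) / (log₂ 16 − log₂ 2) = 350 / (4 − 1) = 116.667 ms/bit
  a = 357 − 116.667 × 1 = 240.333 ms
Then RT(6) = 240.333 + 116.667 × log₂ 6 = 240.333 + 116.667 × 2.5850 ≈ 541.912 ms.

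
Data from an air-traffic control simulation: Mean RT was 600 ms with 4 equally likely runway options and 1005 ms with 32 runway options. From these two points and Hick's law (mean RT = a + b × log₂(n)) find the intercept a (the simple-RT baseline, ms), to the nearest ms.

b = (RT₂ − RT₁)/(log₂ n₂ − log₂ n₁) = (1005 − 600)/(5 − 2) = 135 ms/bit.
Intercept: a = 600 − 135·log₂(4) = 330.000 ms.

330 ms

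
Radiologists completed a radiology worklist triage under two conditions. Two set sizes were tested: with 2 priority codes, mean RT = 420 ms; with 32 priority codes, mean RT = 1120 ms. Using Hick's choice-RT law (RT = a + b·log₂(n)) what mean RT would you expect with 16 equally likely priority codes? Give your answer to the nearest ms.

With log₂ n on the abscissa the relation is linear; from the two conditions:
  b = (1120 − 420) / (log₂ 32 − log₂ 2) = 700 / (5 − 1) = 175 ms/bit
  a = 420 − 175 × 1 = 245 ms
Then RT(16) = 245 + 175 × log₂ 16 = 245 + 175 × 4 ≈ 945.000 ms.

945 ms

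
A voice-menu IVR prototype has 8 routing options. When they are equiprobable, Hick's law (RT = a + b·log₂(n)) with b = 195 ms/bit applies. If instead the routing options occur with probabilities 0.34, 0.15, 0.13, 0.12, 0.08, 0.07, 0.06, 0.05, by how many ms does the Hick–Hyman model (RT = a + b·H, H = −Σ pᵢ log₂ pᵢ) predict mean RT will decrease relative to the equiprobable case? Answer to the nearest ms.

57 ms

Equiprobable entropy H₀ = log₂ 8 = 3.0000 bits.
Skewed entropy H = −Σ pᵢ log₂ pᵢ = 2.7091 bits.
ΔRT = b·(H₀ − H) = 195 × 0.2909 = 56.72 ms.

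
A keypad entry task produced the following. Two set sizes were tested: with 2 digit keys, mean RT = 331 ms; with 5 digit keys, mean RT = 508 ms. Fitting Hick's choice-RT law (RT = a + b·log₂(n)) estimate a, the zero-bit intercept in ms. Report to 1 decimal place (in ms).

197.1 ms

The slope on a log₂ axis is (508 − 331) / (2.3219 − 1) = 133.895 ms/bit.
a = RT₁ − b·log₂ n₁ = 331 − 133.895 × 1 = 197.105 ms.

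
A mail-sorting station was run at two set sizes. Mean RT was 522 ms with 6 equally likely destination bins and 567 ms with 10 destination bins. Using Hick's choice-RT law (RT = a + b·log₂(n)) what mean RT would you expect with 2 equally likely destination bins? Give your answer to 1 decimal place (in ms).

425.2 ms

With log₂ n on the abscissa the relation is linear; from the two conditions:
  b = (567 − 522) / (log₂ 10 − log₂ 6) = 45 / (3.3219 − 2.5850) = 61.061 ms/bit
  a = 522 − 61.061 × 2.5850 = 364.159 ms
Then RT(2) = 364.159 + 61.061 × log₂ 2 = 364.159 + 61.061 × 1 ≈ 425.220 ms.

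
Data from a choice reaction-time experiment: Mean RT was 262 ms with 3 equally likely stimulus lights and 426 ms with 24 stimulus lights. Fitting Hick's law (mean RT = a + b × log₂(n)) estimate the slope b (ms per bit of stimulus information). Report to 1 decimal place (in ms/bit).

The slope on a log₂ axis is (426 − 262) / (4.5850 − 1.5850) = 54.667 ms/bit.

54.7 ms/bit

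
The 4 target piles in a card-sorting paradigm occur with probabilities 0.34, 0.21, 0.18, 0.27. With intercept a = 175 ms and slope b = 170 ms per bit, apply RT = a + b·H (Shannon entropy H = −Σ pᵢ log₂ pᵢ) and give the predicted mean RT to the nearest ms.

Entropy contributions −pᵢ log₂ pᵢ: 0.5292, 0.4728, 0.4453, 0.5100; sum H = 1.9573 bits.
RT = a + bH = 175 + 170·1.9573 = 507.75 ms.

508 ms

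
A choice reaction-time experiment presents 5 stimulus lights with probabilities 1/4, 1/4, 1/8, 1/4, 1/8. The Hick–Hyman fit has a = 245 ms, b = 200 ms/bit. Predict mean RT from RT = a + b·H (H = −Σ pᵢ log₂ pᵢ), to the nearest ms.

695 ms

H = −Σ pᵢ log₂ pᵢ = 0.25·2 + 0.25·2 + 0.125·3 + 0.25·2 + 0.125·3 = 2.250 bits.
RT = 245 + 200 × 2.250 = 695.00 ms.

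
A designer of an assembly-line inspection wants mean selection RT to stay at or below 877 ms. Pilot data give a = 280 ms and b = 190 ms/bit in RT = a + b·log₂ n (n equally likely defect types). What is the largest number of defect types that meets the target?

Set 280 + 190·log₂ n ≤ 877 → log₂ n ≤ (877 − 280)/190 = 3.1421.
So n ≤ 2^3.1421 = 8.828; the largest integer n is 8.

8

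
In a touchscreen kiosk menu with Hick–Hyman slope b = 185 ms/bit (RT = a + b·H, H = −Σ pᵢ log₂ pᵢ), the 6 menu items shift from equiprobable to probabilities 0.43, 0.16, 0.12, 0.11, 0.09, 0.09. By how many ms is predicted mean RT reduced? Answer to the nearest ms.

55 ms

The RT saving is b·ΔH. Equiprobable H₀ = log₂(6) = 2.5850 bits; with the given probabilities H = 2.2892 bits.
b·(H₀ − H) = 185 × (2.5850 − 2.2892) = 54.71 ms.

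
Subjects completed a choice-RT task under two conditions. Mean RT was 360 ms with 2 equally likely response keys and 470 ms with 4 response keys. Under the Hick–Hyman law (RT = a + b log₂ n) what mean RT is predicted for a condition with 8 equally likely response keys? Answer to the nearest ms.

With log₂ n on the abscissa the relation is linear; from the two conditions:
  b = (470 − 360) / (log₂ 4 − log₂ 2) = 110 / (2 − 1) = 110 ms/bit
  a = 360 − 110 × 1 = 250 ms
Then RT(8) = 250 + 110 × log₂ 8 = 250 + 110 × 3 ≈ 580.000 ms.

580 ms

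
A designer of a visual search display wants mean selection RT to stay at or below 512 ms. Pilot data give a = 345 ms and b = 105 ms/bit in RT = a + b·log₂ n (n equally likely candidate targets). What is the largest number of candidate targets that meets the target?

Set 345 + 105·log₂ n ≤ 512 → log₂ n ≤ (512 − 345)/105 = 1.5905.
So n ≤ 2^1.5905 = 3.011; the largest integer n is 3.

3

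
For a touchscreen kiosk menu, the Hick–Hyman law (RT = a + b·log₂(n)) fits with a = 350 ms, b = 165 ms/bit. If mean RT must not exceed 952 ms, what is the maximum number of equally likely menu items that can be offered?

Set 350 + 165·log₂ n ≤ 952 → log₂ n ≤ (952 − 350)/165 = 3.6485.
So n ≤ 2^3.6485 = 12.540; the largest integer n is 12.

12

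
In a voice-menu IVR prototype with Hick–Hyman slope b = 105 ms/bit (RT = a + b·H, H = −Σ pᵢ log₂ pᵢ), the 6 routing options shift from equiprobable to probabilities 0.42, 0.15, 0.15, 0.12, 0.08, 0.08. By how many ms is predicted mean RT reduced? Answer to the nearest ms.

The RT saving is b·ΔH. Equiprobable H₀ = log₂(6) = 2.5850 bits; with the given probabilities H = 2.2968 bits.
b·(H₀ − H) = 105 × (2.5850 − 2.2968) = 30.25 ms.

30 ms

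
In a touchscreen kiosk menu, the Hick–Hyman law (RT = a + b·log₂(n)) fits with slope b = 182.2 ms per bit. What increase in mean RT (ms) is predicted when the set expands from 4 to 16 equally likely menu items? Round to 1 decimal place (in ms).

364.4 ms

Only the slope matters, since a is common to both: ΔRT = b·log₂(n₂/n₁).
log₂(16) − log₂(4) = log₂(16/4) = log₂(4) = 2.
ΔRT = 182.2 × 2.0000 = 364.400 ms.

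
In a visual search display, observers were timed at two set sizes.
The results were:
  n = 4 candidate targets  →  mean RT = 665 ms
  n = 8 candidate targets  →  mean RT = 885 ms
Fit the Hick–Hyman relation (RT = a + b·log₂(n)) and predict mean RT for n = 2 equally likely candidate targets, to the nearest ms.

445 ms

Fit slope and intercept:
  b = (885 − 665) / (log₂ 8 − log₂ 4) = 220 / (3 − 2) = 220 ms/bit
  a = 665 − 220 × 2 = 225 ms
Then RT(2) = 225 + 220 × log₂ 2 = 225 + 220 × 1 ≈ 445.000 ms.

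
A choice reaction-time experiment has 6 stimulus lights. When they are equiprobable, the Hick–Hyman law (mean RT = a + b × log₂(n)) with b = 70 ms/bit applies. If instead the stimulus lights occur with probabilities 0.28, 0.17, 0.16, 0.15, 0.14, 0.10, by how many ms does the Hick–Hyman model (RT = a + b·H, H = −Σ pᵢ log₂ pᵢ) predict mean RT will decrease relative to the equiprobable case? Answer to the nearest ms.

Equiprobable entropy H₀ = log₂ 6 = 2.5850 bits.
Skewed entropy H = −Σ pᵢ log₂ pᵢ = 2.5117 bits.
ΔRT = b·(H₀ − H) = 70 × 0.0733 = 5.13 ms.

5 ms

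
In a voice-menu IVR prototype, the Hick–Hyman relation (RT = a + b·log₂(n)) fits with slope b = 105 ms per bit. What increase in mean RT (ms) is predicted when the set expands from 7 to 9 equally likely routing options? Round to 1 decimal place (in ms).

The intercept a cancels: ΔRT = b·(log₂ n₂ − log₂ n₁) = b·log₂(n₂/n₁).
log₂(9) − log₂(7) = 3.1699 − 2.8074 = 0.3626.
ΔRT = 105 × 0.3626 = 38.070 ms.

38.1 ms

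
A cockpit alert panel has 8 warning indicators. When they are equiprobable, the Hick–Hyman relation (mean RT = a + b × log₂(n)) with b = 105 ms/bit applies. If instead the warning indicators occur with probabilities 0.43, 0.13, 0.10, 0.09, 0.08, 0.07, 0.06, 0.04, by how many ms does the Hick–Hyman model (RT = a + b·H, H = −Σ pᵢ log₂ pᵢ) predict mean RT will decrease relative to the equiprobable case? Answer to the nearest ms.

48 ms

The RT saving is b·ΔH. Equiprobable H₀ = log₂(8) = 3.0000 bits; with the given probabilities H = 2.5404 bits.
b·(H₀ − H) = 105 × (3.0000 − 2.5404) = 48.26 ms.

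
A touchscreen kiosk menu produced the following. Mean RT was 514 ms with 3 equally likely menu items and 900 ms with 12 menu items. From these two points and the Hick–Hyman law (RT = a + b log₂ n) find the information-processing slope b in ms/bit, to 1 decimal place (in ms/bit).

b = (RT₂ − RT₁)/(log₂ n₂ − log₂ n₁) = (900 − 514)/(3.5850 − 1.5850) = 193.000 ms/bit.

193.0 ms/bit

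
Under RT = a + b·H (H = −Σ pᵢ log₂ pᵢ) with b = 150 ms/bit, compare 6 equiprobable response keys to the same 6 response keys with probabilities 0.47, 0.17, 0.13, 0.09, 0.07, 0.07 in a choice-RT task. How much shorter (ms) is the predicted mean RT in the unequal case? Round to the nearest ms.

Equiprobable entropy H₀ = log₂ 6 = 2.5850 bits.
Skewed entropy H = −Σ pᵢ log₂ pᵢ = 2.1790 bits.
ΔRT = b·(H₀ − H) = 150 × 0.4060 = 60.90 ms.

61 ms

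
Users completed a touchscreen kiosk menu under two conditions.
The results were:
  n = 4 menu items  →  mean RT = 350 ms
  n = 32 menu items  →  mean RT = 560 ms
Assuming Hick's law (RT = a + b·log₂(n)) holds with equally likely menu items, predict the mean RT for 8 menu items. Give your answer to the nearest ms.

Fit slope and intercept:
  b = (560 − 350) / (log₂ 32 − log₂ 4) = 210 / (5 − 2) = 70 ms/bit
  a = 350 − 70 × 2 = 210 ms
Then RT(8) = 210 + 70 × log₂ 8 = 210 + 70 × 3 ≈ 420.000 ms.

420 ms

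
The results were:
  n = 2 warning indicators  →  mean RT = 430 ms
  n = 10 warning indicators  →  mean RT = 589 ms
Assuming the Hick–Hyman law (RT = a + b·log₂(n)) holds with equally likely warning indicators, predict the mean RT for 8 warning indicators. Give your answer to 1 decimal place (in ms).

567.0 ms

Fit slope and intercept:
  b = (589 − 430) / (log₂ 10 − log₂ 2) = 159 / (3.3219 − 1) = 68.478 ms/bit
  a = 430 − 68.478 × 1 = 361.522 ms
Then RT(8) = 361.522 + 68.478 × log₂ 8 = 361.522 + 68.478 × 3 ≈ 566.955 ms.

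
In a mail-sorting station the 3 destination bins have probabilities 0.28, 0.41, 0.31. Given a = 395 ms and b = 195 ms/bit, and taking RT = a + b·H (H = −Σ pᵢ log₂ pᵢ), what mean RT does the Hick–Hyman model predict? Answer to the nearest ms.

700 ms

H = 0.28·log₂(1/0.28) + 0.41·log₂(1/0.41) + 0.31·log₂(1/0.31) = 1.5654 bits.
RT = 395 + 195 × 1.5654 = 700.25 ms.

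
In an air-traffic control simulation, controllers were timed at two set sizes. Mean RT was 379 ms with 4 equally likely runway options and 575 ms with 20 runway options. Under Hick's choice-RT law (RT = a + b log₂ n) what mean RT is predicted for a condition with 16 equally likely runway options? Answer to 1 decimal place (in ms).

547.8 ms

Fit slope and intercept:
  b = (575 − 379) / (log₂ 20 − log₂ 4) = 196 / (4.3219 − 2) = 84.413 ms/bit
  a = 379 − 84.413 × 2 = 210.175 ms
Then RT(16) = 210.175 + 84.413 × log₂ 16 = 210.175 + 84.413 × 4 ≈ 547.825 ms.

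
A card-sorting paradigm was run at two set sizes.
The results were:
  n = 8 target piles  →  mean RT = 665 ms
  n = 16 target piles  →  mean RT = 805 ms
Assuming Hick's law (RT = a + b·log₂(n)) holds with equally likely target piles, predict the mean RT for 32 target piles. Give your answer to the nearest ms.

945 ms

With log₂ n on the abscissa the relation is linear; from the two conditions:
  b = (805 − 665) / (log₂ 16 − log₂ 8) = 140 / (4 − 3) = 140 ms/bit
  a = 665 − 140 × 3 = 245 ms
Then RT(32) = 245 + 140 × log₂ 32 = 245 + 140 × 5 ≈ 945.000 ms.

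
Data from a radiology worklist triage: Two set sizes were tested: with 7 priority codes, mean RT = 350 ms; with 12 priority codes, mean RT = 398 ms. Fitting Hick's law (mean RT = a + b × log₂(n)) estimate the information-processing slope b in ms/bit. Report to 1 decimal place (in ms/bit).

The slope on a log₂ axis is (398 − 350) / (3.5850 − 2.8074) = 61.728 ms/bit.

61.7 ms/bit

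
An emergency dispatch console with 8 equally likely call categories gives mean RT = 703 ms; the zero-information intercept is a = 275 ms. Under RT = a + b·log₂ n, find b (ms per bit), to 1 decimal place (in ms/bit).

b = (703 − 275) / log₂(8) = 428 / 3 = 142.667 ms/bit.

142.7 ms/bit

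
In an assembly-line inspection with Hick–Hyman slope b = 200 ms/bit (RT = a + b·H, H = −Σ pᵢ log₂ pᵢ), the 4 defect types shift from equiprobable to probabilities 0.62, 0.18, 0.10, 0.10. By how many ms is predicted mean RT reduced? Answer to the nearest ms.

The RT saving is b·ΔH. Equiprobable H₀ = log₂(4) = 2.0000 bits; with the given probabilities H = 1.5373 bits.
b·(H₀ − H) = 200 × (2.0000 − 1.5373) = 92.54 ms.

93 ms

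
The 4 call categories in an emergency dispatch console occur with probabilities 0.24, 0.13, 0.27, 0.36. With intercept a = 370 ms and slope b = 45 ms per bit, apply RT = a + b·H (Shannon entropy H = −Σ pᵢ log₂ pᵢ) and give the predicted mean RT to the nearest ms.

Entropy contributions −pᵢ log₂ pᵢ: 0.4941, 0.3826, 0.5100, 0.5306; sum H = 1.9174 bits.
RT = a + bH = 370 + 45·1.9174 = 456.28 ms.

456 ms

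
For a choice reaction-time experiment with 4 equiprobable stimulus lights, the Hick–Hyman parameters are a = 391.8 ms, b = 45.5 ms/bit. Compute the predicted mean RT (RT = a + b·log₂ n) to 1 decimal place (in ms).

log₂(4) = 2 bits, so RT = 391.8 + 45.5 × 2 ≈ 482.800 ms.

482.8 ms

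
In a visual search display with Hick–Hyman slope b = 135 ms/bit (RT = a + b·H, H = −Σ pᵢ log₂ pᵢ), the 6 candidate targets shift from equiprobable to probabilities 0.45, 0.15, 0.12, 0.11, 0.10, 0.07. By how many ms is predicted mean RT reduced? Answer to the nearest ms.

46 ms

Equiprobable entropy H₀ = log₂ 6 = 2.5850 bits.
Skewed entropy H = −Σ pᵢ log₂ pᵢ = 2.2470 bits.
ΔRT = b·(H₀ − H) = 135 × 0.3379 = 45.62 ms.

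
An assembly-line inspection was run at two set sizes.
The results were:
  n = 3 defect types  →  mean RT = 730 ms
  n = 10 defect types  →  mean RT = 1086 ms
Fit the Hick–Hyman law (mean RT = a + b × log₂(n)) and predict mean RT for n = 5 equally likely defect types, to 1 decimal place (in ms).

881.0 ms

RT is linear in log₂ n, so two points fix the line:
  b = (1086 − 730) / (log₂ 10 − log₂ 3) = 356 / (3.3219 − 1.5850) = 204.955 ms/bit
  a = 730 − 204.955 × 1.5850 = 405.154 ms
Then RT(5) = 405.154 + 204.955 × log₂ 5 = 405.154 + 204.955 × 2.3219 ≈ 881.045 ms.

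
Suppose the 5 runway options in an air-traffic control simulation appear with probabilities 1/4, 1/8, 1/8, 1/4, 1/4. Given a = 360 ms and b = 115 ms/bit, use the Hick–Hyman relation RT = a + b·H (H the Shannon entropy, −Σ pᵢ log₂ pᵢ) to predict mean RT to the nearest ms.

H = −Σ pᵢ log₂ pᵢ = 0.25·2 + 0.125·3 + 0.125·3 + 0.25·2 + 0.25·2 = 2.250 bits.
RT = 360 + 115 × 2.250 = 618.75 ms.

619 ms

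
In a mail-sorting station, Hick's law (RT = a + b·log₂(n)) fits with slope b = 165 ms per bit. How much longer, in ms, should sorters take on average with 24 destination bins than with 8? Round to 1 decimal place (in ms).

261.5 ms

Only the slope matters, since a is common to both: ΔRT = b·log₂(n₂/n₁).
log₂(24) − log₂(8) = 4.5850 − 3 = 1.5850.
ΔRT = 165 × 1.5850 = 261.519 ms.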